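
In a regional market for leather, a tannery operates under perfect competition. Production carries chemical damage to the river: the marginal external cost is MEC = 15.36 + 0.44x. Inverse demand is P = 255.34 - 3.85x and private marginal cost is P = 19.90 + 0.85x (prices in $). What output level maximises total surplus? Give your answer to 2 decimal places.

x* = 42.82

Social marginal cost = private MC + MEC = 35.26 + 1.29x.
Set SMC = demand: 35.26 + 1.29x = 255.34 - 3.85x → x* = 42.8171.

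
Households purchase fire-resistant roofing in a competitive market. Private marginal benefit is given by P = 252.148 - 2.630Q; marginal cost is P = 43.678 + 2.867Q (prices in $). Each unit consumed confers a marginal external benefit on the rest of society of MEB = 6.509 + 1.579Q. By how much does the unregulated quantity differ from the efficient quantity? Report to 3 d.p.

16.945 units

Market equilibrium (private): 43.678 + 2.867Q = 252.148 - 2.630Q → Q_m = 37.9243.
Social marginal benefit = demand + MEB = 258.657 - 1.051Q.
Set SMB = MC: 258.657 - 1.051Q = 43.678 + 2.867Q → Q* = 54.8696.
Gap = |37.9243 − 54.8696| = 16.9453.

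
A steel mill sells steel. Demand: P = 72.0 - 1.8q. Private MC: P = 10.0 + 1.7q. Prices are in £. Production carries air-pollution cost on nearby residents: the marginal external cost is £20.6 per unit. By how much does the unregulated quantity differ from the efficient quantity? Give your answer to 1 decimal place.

5.9 units

Market equilibrium (private): 10.0 + 1.7q = 72.0 - 1.8q → q_m = 17.7143.
Social marginal cost = private MC + MEC = 30.6 + 1.7q.
Set SMC = demand: 30.6 + 1.7q = 72.0 - 1.8q → q* = 11.8286.
Gap = |17.7143 − 11.8286| = 5.8857.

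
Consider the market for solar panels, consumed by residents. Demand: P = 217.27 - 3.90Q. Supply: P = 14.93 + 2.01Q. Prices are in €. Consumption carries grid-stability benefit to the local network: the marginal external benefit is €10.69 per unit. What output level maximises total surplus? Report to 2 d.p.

Social marginal benefit = demand + MEB = 227.96 - 3.90Q.
Set SMB = MC: 227.96 - 3.90Q = 14.93 + 2.01Q → Q* = 36.0457.

Q* = 36.05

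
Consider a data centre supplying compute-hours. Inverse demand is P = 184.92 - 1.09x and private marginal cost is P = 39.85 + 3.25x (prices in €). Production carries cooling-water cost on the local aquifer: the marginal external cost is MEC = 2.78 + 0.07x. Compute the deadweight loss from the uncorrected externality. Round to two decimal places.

Market equilibrium (private): 39.85 + 3.25x = 184.92 - 1.09x → x_m = 33.4263.
Social marginal cost = private MC + MEC = 42.63 + 3.32x.
Set SMC = demand: 42.63 + 3.32x = 184.92 - 1.09x → x* = 32.2653.
Height of the DWL triangle at x_m is SMC(x_m) − demand(x_m) = MEC(x_m) = 5.1198.
DWL = ½ × 1.1610 × 5.1198 = 2.9720.

DWL = €2.97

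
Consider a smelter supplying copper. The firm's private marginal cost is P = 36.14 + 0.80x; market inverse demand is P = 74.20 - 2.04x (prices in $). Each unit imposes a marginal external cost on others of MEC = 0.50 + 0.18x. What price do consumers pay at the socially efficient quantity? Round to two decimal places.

Social marginal cost = private MC + MEC = 36.64 + 0.98x.
Set SMC = demand: 36.64 + 0.98x = 74.20 - 2.04x → x* = 12.4371.
Consumer price on the demand curve at x*: 74.20 − 2.04×12.4371 = 48.8283.

P = $48.83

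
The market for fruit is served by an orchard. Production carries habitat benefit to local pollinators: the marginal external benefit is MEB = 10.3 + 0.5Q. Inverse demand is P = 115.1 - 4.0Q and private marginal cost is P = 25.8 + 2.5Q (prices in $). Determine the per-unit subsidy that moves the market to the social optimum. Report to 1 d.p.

subsidy = $18.6 per unit

Social marginal cost = private MC − MEB = 15.5 + 2.0Q.
Set SMC = demand: 15.5 + 2.0Q = 115.1 - 4.0Q → Q* = 16.6000.
The Pigouvian subsidy equals MEB at Q*: 10.3 + 0.5×16.6000 = 18.6000.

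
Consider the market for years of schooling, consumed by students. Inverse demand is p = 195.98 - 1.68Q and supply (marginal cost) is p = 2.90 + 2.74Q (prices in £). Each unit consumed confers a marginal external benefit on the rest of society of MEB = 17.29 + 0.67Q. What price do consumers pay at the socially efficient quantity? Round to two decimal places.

P = £101.73

Social marginal benefit = demand + MEB = 213.27 - 1.01Q.
Set SMB = MC: 213.27 - 1.01Q = 2.90 + 2.74Q → Q* = 56.0987.
Consumer price on the demand curve at Q*: 195.98 − 1.68×56.0987 = 101.7342.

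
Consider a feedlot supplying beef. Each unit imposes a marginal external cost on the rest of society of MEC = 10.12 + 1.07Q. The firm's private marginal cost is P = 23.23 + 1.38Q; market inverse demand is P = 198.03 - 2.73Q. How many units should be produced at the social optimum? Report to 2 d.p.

Social marginal cost = private MC + MEC = 33.35 + 2.45Q.
Set SMC = demand: 33.35 + 2.45Q = 198.03 - 2.73Q → Q* = 31.7915.

Q* = 31.79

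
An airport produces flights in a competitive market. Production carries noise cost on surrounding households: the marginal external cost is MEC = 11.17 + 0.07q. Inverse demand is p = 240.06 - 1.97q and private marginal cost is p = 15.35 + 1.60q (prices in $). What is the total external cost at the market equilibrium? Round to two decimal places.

Market equilibrium (private): 15.35 + 1.60q = 240.06 - 1.97q → q_m = 62.9440.
Total external cost = ∫₀^{q_m} (11.17 + 0.07q) dq = 11.17×62.9440 + ½×0.07×62.9440² = 841.7526.

$841.75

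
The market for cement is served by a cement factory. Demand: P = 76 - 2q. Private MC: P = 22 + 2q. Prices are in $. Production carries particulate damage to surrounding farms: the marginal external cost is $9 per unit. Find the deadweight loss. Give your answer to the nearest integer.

Market equilibrium (private): 22 + 2q = 76 - 2q → q_m = 13.5000.
Social marginal cost = private MC + MEC = 31 + 2q.
Set SMC = demand: 31 + 2q = 76 - 2q → q* = 11.2500.
The loss is the area between SMC and demand from q* to q_m; with linear curves that's a triangle of height MEC(q_m).
DWL = ½ × 2.2500 × 9.0000 = 10.1250.

DWL = $10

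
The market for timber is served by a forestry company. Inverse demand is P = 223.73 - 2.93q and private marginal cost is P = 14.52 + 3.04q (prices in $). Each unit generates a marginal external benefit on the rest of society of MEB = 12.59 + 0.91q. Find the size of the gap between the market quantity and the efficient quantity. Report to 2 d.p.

8.79 units

Market equilibrium (private): 14.52 + 3.04q = 223.73 - 2.93q → q_m = 35.0436.
Social marginal cost = private MC − MEB = 1.93 + 2.13q.
Set SMC = demand: 1.93 + 2.13q = 223.73 - 2.93q → q* = 43.8340.
Gap = |35.0436 − 43.8340| = 8.7904.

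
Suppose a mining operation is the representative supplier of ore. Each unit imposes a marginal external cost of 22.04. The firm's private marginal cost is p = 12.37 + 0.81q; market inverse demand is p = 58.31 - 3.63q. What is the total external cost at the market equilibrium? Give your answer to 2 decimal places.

228.04

Market equilibrium (private): 12.37 + 0.81q = 58.31 - 3.63q → q_m = 10.3468.
Total external cost = MEC × q_m = 22.04 × 10.3468 = 228.0435.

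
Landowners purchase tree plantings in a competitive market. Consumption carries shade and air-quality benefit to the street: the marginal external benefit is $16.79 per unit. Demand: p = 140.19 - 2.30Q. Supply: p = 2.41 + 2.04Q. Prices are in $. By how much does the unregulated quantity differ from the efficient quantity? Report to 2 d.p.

Market equilibrium (private): 2.41 + 2.04Q = 140.19 - 2.30Q → Q_m = 31.7465.
Social marginal benefit = demand + MEB = 156.98 - 2.30Q.
Set SMB = MC: 156.98 - 2.30Q = 2.41 + 2.04Q → Q* = 35.6152.
Gap = |31.7465 − 35.6152| = 3.8687.

3.87 units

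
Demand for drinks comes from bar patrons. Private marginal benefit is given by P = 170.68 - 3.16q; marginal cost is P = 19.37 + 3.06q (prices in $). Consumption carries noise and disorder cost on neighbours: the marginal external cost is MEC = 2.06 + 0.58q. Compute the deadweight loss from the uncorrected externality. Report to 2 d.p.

Market equilibrium (private): 19.37 + 3.06q = 170.68 - 3.16q → q_m = 24.3264.
Social marginal benefit = demand − MEC = 168.62 - 3.74q.
Set SMB = MC: 168.62 - 3.74q = 19.37 + 3.06q → q* = 21.9485.
The loss is the area between SMB and MC from q* to q_m; with linear curves that's a triangle of height MEC(q_m).
DWL = ½ × 2.3779 × 16.1693 = 19.2245.

DWL = $19.22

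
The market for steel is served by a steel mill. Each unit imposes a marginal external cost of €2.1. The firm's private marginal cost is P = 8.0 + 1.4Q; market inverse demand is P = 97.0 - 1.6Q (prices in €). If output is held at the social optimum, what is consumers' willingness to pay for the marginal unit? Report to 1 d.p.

P = €50.7

Social marginal cost = private MC + MEC = 10.1 + 1.4Q.
Set SMC = demand: 10.1 + 1.4Q = 97.0 - 1.6Q → Q* = 28.9667.
Consumer price on the demand curve at Q*: 97.0 − 1.6×28.9667 = 50.6533.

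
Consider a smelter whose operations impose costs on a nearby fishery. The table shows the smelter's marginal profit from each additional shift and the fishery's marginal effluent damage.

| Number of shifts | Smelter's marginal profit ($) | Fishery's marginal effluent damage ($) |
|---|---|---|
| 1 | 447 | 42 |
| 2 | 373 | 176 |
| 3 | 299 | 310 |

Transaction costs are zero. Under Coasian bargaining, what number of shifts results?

2

Bargaining reaches the level where marginal profit last exceeds marginal effluent damage.
That holds through level 2 (373 ≥ 176) but not at 3 (299 < 310).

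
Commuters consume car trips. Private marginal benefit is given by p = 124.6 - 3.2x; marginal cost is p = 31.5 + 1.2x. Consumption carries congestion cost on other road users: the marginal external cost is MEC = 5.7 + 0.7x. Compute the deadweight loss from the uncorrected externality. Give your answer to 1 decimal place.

Market equilibrium (private): 31.5 + 1.2x = 124.6 - 3.2x → x_m = 21.1591.
Social marginal benefit = demand − MEC = 118.9 - 3.9x.
Set SMB = MC: 118.9 - 3.9x = 31.5 + 1.2x → x* = 17.1373.
Between x* and x_m the wedge MC − SMB runs linearly from 0 to MEC(x_m), so the loss is a triangle.
DWL = ½ × 4.0218 × 20.5114 = 41.2464.

DWL = 41.2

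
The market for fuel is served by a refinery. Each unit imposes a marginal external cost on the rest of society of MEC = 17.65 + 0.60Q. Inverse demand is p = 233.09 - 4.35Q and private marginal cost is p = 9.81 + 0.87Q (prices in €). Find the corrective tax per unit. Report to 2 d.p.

tax = €38.85 per unit

Social marginal cost = private MC + MEC = 27.46 + 1.47Q.
Set SMC = demand: 27.46 + 1.47Q = 233.09 - 4.35Q → Q* = 35.3316.
The Pigouvian tax equals MEC at Q*: 17.65 + 0.60×35.3316 = 38.8490.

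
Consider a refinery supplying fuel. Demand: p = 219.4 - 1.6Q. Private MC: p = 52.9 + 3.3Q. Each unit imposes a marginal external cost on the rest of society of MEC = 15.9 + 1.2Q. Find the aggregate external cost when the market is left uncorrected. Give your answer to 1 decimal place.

Market equilibrium (private): 52.9 + 3.3Q = 219.4 - 1.6Q → Q_m = 33.9796.
Total external cost = ∫₀^{Q_m} (15.9 + 1.2Q) dQ = 15.9×33.9796 + ½×1.2×33.9796² = 1233.0436.

1233.0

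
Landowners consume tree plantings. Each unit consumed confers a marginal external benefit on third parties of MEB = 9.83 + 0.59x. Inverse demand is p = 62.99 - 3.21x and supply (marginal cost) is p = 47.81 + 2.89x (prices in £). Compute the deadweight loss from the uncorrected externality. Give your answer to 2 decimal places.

Market equilibrium (private): 47.81 + 2.89x = 62.99 - 3.21x → x_m = 2.4885.
Social marginal benefit = demand + MEB = 72.82 - 2.62x.
Set SMB = MC: 72.82 - 2.62x = 47.81 + 2.89x → x* = 4.5390.
Height of the DWL triangle at x_m is SMB(x_m) − MC(x_m) = MEB(x_m) = 11.2982.
DWL = ½ × 2.0505 × 11.2982 = 11.5835.

DWL = £11.58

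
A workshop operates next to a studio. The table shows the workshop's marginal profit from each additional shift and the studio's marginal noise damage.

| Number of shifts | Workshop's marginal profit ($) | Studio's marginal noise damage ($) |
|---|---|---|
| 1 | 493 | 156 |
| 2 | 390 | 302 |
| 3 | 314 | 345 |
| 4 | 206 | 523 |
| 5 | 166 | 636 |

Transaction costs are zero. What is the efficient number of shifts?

Bargaining reaches the level where marginal profit last exceeds marginal noise damage.
That holds through level 2 (390 ≥ 302) but not at 3 (314 < 345).

2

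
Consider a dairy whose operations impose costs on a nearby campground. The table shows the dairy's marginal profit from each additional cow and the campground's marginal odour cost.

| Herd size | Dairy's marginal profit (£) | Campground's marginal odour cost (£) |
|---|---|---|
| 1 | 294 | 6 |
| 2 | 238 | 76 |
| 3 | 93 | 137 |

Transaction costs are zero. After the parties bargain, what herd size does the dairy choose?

Bargaining reaches the level where marginal profit last exceeds marginal odour cost.
That holds through level 2 (238 ≥ 76) but not at 3 (93 < 137).

2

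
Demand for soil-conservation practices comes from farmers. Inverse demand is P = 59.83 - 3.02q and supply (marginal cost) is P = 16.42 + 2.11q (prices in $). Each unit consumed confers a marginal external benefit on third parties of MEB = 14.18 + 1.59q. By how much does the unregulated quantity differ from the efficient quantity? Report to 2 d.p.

7.81 units

Market equilibrium (private): 16.42 + 2.11q = 59.83 - 3.02q → q_m = 8.4620.
Social marginal benefit = demand + MEB = 74.01 - 1.43q.
Set SMB = MC: 74.01 - 1.43q = 16.42 + 2.11q → q* = 16.2684.
Gap = |8.4620 − 16.2684| = 7.8064.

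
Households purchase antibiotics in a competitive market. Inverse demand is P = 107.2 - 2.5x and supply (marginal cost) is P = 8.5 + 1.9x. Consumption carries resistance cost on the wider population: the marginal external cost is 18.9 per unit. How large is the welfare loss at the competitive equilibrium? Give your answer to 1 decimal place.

Market equilibrium (private): 8.5 + 1.9x = 107.2 - 2.5x → x_m = 22.4318.
Social marginal benefit = demand − MEC = 88.3 - 2.5x.
Set SMB = MC: 88.3 - 2.5x = 8.5 + 1.9x → x* = 18.1364.
Height of the DWL triangle at x_m is MC(x_m) − SMB(x_m) = MEC(x_m) = 18.9000.
DWL = ½ × 4.2954 × 18.9000 = 40.5915.

DWL = 40.6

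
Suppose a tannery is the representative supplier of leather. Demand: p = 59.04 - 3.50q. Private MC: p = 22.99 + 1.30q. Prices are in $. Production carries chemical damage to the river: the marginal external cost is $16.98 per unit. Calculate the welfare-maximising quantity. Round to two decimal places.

q* = 3.97

Social marginal cost = private MC + MEC = 39.97 + 1.30q.
Set SMC = demand: 39.97 + 1.30q = 59.04 - 3.50q → q* = 3.9729.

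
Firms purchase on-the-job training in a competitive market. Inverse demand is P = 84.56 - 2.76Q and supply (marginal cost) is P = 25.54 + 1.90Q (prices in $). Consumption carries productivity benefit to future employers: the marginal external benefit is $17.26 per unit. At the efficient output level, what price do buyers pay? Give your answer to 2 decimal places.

Social marginal benefit = demand + MEB = 101.82 - 2.76Q.
Set SMB = MC: 101.82 - 2.76Q = 25.54 + 1.90Q → Q* = 16.3691.
Consumer price on the demand curve at Q*: 84.56 − 2.76×16.3691 = 39.3813.

P = $39.38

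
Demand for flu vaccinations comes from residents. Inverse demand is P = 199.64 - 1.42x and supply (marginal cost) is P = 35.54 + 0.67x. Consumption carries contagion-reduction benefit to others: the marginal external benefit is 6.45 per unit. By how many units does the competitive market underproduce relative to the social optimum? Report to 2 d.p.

Market equilibrium (private): 35.54 + 0.67x = 199.64 - 1.42x → x_m = 78.5167.
Social marginal benefit = demand + MEB = 206.09 - 1.42x.
Set SMB = MC: 206.09 - 1.42x = 35.54 + 0.67x → x* = 81.6029.
Gap = |78.5167 − 81.6029| = 3.0862.

3.09 units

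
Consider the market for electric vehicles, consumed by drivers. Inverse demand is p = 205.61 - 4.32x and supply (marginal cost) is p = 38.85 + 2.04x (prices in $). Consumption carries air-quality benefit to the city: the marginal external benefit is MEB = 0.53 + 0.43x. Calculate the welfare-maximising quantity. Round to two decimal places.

Social marginal benefit = demand + MEB = 206.14 - 3.89x.
Set SMB = MC: 206.14 - 3.89x = 38.85 + 2.04x → x* = 28.2108.

x* = 28.21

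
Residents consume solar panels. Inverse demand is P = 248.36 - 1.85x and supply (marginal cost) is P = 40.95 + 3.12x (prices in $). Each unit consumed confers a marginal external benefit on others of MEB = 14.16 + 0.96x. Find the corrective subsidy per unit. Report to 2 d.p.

Social marginal benefit = demand + MEB = 262.52 - 0.89x.
Set SMB = MC: 262.52 - 0.89x = 40.95 + 3.12x → x* = 55.2544.
The Pigouvian subsidy equals MEB at x*: 14.16 + 0.96×55.2544 = 67.2042.

subsidy = $67.20 per unit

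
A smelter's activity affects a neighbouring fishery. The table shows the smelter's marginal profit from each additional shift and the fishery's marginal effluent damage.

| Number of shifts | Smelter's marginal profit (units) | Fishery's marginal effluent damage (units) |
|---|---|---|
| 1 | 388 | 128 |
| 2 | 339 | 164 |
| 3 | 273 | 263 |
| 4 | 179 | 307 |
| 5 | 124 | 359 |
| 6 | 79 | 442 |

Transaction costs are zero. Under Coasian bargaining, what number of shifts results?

Bargaining reaches the level where marginal profit last exceeds marginal effluent damage.
That holds through level 3 (273 ≥ 263) but not at 4 (179 < 307).

3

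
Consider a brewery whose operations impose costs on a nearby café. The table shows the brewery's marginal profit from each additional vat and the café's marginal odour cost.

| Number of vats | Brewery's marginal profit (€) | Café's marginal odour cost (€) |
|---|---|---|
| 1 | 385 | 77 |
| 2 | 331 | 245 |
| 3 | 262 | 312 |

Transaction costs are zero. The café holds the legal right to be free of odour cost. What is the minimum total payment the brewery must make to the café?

€322

Efficient level: marginal profit ≥ marginal odour cost through level 2, so k* = 2.
With the café holding the right, the brewery must at least compensate total damage at k*: 77 + 245 = 322.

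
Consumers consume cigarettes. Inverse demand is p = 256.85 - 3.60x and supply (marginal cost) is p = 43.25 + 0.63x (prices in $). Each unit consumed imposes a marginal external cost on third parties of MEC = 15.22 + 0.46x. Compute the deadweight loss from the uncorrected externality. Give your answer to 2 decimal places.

Market equilibrium (private): 43.25 + 0.63x = 256.85 - 3.60x → x_m = 50.4965.
Social marginal benefit = demand − MEC = 241.63 - 4.06x.
Set SMB = MC: 241.63 - 4.06x = 43.25 + 0.63x → x* = 42.2985.
The welfare-loss triangle has base |x_m − x*| and height MEC(x_m) (the vertical gap between SMB and MC is zero at x* and MEC at x_m).
DWL = ½ × 8.1980 × 38.4484 = 157.6000.

DWL = $157.60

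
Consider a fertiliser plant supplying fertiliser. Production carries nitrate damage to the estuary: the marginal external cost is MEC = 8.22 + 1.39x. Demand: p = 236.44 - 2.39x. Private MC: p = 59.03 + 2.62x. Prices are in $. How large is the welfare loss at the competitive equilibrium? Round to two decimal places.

Market equilibrium (private): 59.03 + 2.62x = 236.44 - 2.39x → x_m = 35.4112.
Social marginal cost = private MC + MEC = 67.25 + 4.01x.
Set SMC = demand: 67.25 + 4.01x = 236.44 - 2.39x → x* = 26.4359.
Height of the DWL triangle at x_m is SMC(x_m) − demand(x_m) = MEC(x_m) = 57.4415.
DWL = ½ × 8.9753 × 57.4415 = 257.7773.

DWL = $257.78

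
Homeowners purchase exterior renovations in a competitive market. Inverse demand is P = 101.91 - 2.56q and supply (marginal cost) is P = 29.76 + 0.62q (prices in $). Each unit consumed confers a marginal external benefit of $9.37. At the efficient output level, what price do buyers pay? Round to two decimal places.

Social marginal benefit = demand + MEB = 111.28 - 2.56q.
Set SMB = MC: 111.28 - 2.56q = 29.76 + 0.62q → q* = 25.6352.
Consumer price on the demand curve at q*: 101.91 − 2.56×25.6352 = 36.2839.

P = $36.28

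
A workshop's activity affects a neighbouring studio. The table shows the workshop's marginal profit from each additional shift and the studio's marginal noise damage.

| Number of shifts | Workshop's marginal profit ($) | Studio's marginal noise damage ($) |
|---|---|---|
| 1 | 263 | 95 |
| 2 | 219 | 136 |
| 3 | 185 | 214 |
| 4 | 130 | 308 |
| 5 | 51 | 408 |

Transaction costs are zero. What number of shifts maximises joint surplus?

2

Bargaining reaches the level where marginal profit last exceeds marginal noise damage.
That holds through level 2 (219 ≥ 136) but not at 3 (185 < 214).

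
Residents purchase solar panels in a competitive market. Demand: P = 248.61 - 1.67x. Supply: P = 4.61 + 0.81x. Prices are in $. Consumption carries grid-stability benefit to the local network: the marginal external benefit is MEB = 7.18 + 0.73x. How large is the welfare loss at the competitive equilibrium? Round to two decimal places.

Market equilibrium (private): 4.61 + 0.81x = 248.61 - 1.67x → x_m = 98.3871.
Social marginal benefit = demand + MEB = 255.79 - 0.94x.
Set SMB = MC: 255.79 - 0.94x = 4.61 + 0.81x → x* = 143.5314.
Between x* and x_m the wedge SMB − MC runs linearly from 0 to MEB(x_m), so the loss is a triangle.
DWL = ½ × 45.1443 × 79.0026 = 1783.2585.

DWL = $1783.26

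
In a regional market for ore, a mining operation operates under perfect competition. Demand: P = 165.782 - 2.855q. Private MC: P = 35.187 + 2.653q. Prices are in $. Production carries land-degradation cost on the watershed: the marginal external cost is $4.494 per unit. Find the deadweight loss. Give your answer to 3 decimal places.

Market equilibrium (private): 35.187 + 2.653q = 165.782 - 2.855q → q_m = 23.7101.
Social marginal cost = private MC + MEC = 39.681 + 2.653q.
Set SMC = demand: 39.681 + 2.653q = 165.782 - 2.855q → q* = 22.8942.
Height of the DWL triangle at q_m is SMC(q_m) − demand(q_m) = MEC(q_m) = 4.4940.
DWL = ½ × 0.8159 × 4.4940 = 1.8333.

DWL = $1.833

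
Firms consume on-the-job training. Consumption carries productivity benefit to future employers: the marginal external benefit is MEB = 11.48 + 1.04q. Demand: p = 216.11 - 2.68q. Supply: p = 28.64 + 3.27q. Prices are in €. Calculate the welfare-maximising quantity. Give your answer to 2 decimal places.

q* = 40.52

Social marginal benefit = demand + MEB = 227.59 - 1.64q.
Set SMB = MC: 227.59 - 1.64q = 28.64 + 3.27q → q* = 40.5193.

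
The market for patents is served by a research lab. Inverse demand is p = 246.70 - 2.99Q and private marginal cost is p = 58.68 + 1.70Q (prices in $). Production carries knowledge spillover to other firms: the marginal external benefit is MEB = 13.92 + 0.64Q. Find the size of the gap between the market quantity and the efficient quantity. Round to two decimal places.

9.77 units

Market equilibrium (private): 58.68 + 1.70Q = 246.70 - 2.99Q → Q_m = 40.0896.
Social marginal cost = private MC − MEB = 44.76 + 1.06Q.
Set SMC = demand: 44.76 + 1.06Q = 246.70 - 2.99Q → Q* = 49.8617.
Gap = |40.0896 − 49.8617| = 9.7721.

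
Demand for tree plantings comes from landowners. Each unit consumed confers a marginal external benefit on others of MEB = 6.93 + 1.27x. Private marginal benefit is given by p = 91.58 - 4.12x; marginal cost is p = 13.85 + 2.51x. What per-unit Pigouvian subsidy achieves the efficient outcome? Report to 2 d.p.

Social marginal benefit = demand + MEB = 98.51 - 2.85x.
Set SMB = MC: 98.51 - 2.85x = 13.85 + 2.51x → x* = 15.7948.
The Pigouvian subsidy equals MEB at x*: 6.93 + 1.27×15.7948 = 26.9894.

subsidy = 26.99 per unit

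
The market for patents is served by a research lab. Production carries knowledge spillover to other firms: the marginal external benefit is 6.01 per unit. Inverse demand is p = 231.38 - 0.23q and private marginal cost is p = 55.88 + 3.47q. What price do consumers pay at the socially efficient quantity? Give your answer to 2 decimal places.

P = 220.10

Social marginal cost = private MC − MEB = 49.87 + 3.47q.
Set SMC = demand: 49.87 + 3.47q = 231.38 - 0.23q → q* = 49.0568.
Consumer price on the demand curve at q*: 231.38 − 0.23×49.0568 = 220.0969.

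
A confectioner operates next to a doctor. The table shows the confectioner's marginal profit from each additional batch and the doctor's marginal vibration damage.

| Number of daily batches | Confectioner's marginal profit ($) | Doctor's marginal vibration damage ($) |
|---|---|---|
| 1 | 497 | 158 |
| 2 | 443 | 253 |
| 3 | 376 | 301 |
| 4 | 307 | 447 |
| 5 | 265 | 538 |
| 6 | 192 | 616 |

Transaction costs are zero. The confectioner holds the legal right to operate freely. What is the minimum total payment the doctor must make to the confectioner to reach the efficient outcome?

$764

Left alone the confectioner would choose level 6 (marginal profit stays positive).
Efficient level: k* = 3 (marginal profit ≥ marginal vibration damage through 3).
The doctor must at least cover the confectioner's forgone profit from cutting 6→3: 307 + 265 + 192 = 764.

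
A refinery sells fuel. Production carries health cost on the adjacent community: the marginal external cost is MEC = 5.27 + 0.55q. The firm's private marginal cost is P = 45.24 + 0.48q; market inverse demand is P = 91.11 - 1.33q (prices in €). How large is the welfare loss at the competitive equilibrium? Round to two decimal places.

DWL = €78.17

Market equilibrium (private): 45.24 + 0.48q = 91.11 - 1.33q → q_m = 25.3425.
Social marginal cost = private MC + MEC = 50.51 + 1.03q.
Set SMC = demand: 50.51 + 1.03q = 91.11 - 1.33q → q* = 17.2034.
The welfare-loss triangle has base |q_m − q*| and height MEC(q_m) (the vertical gap between SMC and demand is zero at q* and MEC at q_m).
DWL = ½ × 8.1391 × 19.2084 = 78.1695.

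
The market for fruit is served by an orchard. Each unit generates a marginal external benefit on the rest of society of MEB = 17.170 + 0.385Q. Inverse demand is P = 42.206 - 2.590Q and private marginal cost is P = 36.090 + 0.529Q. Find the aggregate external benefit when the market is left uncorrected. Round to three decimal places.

34.409

Market equilibrium (private): 36.090 + 0.529Q = 42.206 - 2.590Q → Q_m = 1.9609.
Total external benefit = ∫₀^{Q_m} (17.170 + 0.385Q) dQ = 17.170×1.9609 + ½×0.385×1.9609² = 34.4088.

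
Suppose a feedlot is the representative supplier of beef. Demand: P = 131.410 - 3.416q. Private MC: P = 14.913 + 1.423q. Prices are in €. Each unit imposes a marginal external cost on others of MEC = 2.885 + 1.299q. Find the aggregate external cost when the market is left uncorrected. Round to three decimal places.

€445.897

Market equilibrium (private): 14.913 + 1.423q = 131.410 - 3.416q → q_m = 24.0746.
Total external cost = ∫₀^{q_m} (2.885 + 1.299q) dq = 2.885×24.0746 + ½×1.299×24.0746² = 445.8966.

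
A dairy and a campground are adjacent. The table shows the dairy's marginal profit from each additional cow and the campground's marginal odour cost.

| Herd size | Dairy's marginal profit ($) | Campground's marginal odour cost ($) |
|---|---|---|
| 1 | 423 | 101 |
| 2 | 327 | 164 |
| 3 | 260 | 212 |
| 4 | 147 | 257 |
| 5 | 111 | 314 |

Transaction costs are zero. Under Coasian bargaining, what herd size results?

3

Bargaining reaches the level where marginal profit last exceeds marginal odour cost.
That holds through level 3 (260 ≥ 212) but not at 4 (147 < 257).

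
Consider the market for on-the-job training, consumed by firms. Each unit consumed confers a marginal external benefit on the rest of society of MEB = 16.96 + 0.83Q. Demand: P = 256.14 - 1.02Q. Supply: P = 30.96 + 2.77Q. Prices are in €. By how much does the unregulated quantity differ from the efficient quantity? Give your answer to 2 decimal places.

Market equilibrium (private): 30.96 + 2.77Q = 256.14 - 1.02Q → Q_m = 59.4142.
Social marginal benefit = demand + MEB = 273.10 - 0.19Q.
Set SMB = MC: 273.10 - 0.19Q = 30.96 + 2.77Q → Q* = 81.8041.
Gap = |59.4142 − 81.8041| = 22.3899.

22.39 units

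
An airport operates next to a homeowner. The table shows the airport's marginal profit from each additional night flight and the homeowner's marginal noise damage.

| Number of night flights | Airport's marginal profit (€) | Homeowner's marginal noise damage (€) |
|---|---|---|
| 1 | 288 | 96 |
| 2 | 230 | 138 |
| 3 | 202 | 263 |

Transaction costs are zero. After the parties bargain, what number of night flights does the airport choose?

2

Bargaining reaches the level where marginal profit last exceeds marginal noise damage.
That holds through level 2 (230 ≥ 138) but not at 3 (202 < 263).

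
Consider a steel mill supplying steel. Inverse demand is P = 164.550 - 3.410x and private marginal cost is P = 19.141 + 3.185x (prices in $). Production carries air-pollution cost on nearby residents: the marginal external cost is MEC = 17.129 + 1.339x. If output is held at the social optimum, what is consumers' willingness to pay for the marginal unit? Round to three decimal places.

P = $109.416

Social marginal cost = private MC + MEC = 36.270 + 4.524x.
Set SMC = demand: 36.270 + 4.524x = 164.550 - 3.410x → x* = 16.1684.
Consumer price on the demand curve at x*: 164.550 − 3.410×16.1684 = 109.4158.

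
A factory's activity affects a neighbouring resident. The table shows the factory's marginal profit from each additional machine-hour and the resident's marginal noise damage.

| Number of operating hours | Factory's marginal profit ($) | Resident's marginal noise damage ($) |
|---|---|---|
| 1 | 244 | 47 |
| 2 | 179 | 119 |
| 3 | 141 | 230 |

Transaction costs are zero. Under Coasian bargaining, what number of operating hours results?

Bargaining reaches the level where marginal profit last exceeds marginal noise damage.
That holds through level 2 (179 ≥ 119) but not at 3 (141 < 230).

2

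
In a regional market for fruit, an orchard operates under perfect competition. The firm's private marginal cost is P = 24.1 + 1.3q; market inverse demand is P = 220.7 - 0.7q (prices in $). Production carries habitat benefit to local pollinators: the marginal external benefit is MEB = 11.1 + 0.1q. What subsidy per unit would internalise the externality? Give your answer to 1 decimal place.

subsidy = $22.0 per unit

Social marginal cost = private MC − MEB = 13.0 + 1.2q.
Set SMC = demand: 13.0 + 1.2q = 220.7 - 0.7q → q* = 109.3158.
The Pigouvian subsidy equals MEB at q*: 11.1 + 0.1×109.3158 = 22.0316.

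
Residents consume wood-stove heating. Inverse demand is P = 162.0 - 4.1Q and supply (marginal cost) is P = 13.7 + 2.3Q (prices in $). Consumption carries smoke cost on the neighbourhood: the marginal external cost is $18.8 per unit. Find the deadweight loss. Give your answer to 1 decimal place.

Market equilibrium (private): 13.7 + 2.3Q = 162.0 - 4.1Q → Q_m = 23.1719.
Social marginal benefit = demand − MEC = 143.2 - 4.1Q.
Set SMB = MC: 143.2 - 4.1Q = 13.7 + 2.3Q → Q* = 20.2344.
Between Q* and Q_m the wedge MC − SMB runs linearly from 0 to MEC(Q_m), so the loss is a triangle.
DWL = ½ × 2.9375 × 18.8000 = 27.6125.

DWL = $27.6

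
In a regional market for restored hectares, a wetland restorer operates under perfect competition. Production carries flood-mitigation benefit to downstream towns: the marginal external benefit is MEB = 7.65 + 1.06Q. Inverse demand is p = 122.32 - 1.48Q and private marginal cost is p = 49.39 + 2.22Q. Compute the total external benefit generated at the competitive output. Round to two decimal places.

Market equilibrium (private): 49.39 + 2.22Q = 122.32 - 1.48Q → Q_m = 19.7108.
Total external benefit = ∫₀^{Q_m} (7.65 + 1.06Q) dQ = 7.65×19.7108 + ½×1.06×19.7108² = 356.7009.

356.70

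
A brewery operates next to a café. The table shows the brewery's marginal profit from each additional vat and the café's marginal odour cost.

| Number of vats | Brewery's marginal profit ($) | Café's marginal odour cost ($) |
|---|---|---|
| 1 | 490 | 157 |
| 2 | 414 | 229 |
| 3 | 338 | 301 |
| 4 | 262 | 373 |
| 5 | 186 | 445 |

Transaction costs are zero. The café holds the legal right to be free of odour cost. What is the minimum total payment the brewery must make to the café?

Efficient level: marginal profit ≥ marginal odour cost through level 3, so k* = 3.
With the café holding the right, the brewery must at least compensate total damage at k*: 157 + 229 + 301 = 687.

$687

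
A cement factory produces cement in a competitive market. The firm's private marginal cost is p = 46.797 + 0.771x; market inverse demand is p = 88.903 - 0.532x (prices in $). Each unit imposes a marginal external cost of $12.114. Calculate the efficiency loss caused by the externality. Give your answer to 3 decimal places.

DWL = $56.312

Market equilibrium (private): 46.797 + 0.771x = 88.903 - 0.532x → x_m = 32.3147.
Social marginal cost = private MC + MEC = 58.911 + 0.771x.
Set SMC = demand: 58.911 + 0.771x = 88.903 - 0.532x → x* = 23.0177.
Between x* and x_m the wedge SMC − demand runs linearly from 0 to MEC(x_m), so the loss is a triangle.
DWL = ½ × 9.2970 × 12.1140 = 56.3119.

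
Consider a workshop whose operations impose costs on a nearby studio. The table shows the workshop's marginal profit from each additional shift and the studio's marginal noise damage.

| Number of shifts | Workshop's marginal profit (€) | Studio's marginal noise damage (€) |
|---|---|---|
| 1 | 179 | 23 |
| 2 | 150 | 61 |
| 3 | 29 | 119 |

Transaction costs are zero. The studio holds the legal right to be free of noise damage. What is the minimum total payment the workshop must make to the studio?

Efficient level: marginal profit ≥ marginal noise damage through level 2, so k* = 2.
With the studio holding the right, the workshop must at least compensate total damage at k*: 23 + 61 = 84.

€84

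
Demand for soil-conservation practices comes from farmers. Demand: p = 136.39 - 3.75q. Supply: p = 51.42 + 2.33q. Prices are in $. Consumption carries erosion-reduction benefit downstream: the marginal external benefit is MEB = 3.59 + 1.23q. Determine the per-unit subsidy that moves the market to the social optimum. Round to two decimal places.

subsidy = $26.05 per unit

Social marginal benefit = demand + MEB = 139.98 - 2.52q.
Set SMB = MC: 139.98 - 2.52q = 51.42 + 2.33q → q* = 18.2598.
The Pigouvian subsidy equals MEB at q*: 3.59 + 1.23×18.2598 = 26.0496.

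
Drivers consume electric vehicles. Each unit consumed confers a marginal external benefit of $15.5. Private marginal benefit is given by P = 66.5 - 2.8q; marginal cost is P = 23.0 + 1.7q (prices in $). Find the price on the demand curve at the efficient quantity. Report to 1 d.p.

P = $29.8

Social marginal benefit = demand + MEB = 82.0 - 2.8q.
Set SMB = MC: 82.0 - 2.8q = 23.0 + 1.7q → q* = 13.1111.
Consumer price on the demand curve at q*: 66.5 − 2.8×13.1111 = 29.7889.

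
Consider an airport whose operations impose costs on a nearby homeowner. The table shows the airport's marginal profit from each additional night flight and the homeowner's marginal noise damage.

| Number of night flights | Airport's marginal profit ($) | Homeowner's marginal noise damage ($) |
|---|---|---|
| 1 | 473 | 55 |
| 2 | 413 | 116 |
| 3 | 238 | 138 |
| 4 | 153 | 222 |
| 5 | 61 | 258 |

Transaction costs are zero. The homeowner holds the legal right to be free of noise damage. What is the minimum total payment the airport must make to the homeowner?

$309

Efficient level: marginal profit ≥ marginal noise damage through level 3, so k* = 3.
With the homeowner holding the right, the airport must at least compensate total damage at k*: 55 + 116 + 138 = 309.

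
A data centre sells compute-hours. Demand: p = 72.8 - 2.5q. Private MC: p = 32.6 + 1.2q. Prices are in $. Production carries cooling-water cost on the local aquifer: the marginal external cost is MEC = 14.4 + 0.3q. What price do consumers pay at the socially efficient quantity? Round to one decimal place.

P = $56.7

Social marginal cost = private MC + MEC = 47.0 + 1.5q.
Set SMC = demand: 47.0 + 1.5q = 72.8 - 2.5q → q* = 6.4500.
Consumer price on the demand curve at q*: 72.8 − 2.5×6.4500 = 56.6750.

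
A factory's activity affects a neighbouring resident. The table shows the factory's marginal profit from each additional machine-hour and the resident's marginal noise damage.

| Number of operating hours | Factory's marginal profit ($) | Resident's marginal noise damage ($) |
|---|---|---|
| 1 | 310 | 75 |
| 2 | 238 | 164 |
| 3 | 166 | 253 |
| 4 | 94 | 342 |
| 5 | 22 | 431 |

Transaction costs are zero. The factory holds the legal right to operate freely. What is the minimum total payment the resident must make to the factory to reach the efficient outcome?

$282

Left alone the factory would choose level 5 (marginal profit stays positive).
Efficient level: k* = 2 (marginal profit ≥ marginal noise damage through 2).
The resident must at least cover the factory's forgone profit from cutting 5→2: 166 + 94 + 22 = 282.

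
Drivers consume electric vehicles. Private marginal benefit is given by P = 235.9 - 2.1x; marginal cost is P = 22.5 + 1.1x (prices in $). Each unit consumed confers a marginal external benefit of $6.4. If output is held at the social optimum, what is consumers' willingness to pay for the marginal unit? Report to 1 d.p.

Social marginal benefit = demand + MEB = 242.3 - 2.1x.
Set SMB = MC: 242.3 - 2.1x = 22.5 + 1.1x → x* = 68.6875.
Consumer price on the demand curve at x*: 235.9 − 2.1×68.6875 = 91.6563.

P = $91.7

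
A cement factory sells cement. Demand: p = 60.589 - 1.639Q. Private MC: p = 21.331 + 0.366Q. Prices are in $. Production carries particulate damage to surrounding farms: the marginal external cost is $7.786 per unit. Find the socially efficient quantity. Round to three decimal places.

Q* = 15.697

Social marginal cost = private MC + MEC = 29.117 + 0.366Q.
Set SMC = demand: 29.117 + 0.366Q = 60.589 - 1.639Q → Q* = 15.6968.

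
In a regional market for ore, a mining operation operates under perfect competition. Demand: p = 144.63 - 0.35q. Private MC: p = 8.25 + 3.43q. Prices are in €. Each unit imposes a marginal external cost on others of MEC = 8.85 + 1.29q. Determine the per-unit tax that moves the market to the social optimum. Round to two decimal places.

Social marginal cost = private MC + MEC = 17.10 + 4.72q.
Set SMC = demand: 17.10 + 4.72q = 144.63 - 0.35q → q* = 25.1538.
The Pigouvian tax equals MEC at q*: 8.85 + 1.29×25.1538 = 41.2984.

tax = €41.30 per unit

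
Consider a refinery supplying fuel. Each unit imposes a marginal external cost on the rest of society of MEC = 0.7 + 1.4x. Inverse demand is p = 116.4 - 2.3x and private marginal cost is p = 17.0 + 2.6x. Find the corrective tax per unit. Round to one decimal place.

tax = 22.6 per unit

Social marginal cost = private MC + MEC = 17.7 + 4.0x.
Set SMC = demand: 17.7 + 4.0x = 116.4 - 2.3x → x* = 15.6667.
The Pigouvian tax equals MEC at x*: 0.7 + 1.4×15.6667 = 22.6334.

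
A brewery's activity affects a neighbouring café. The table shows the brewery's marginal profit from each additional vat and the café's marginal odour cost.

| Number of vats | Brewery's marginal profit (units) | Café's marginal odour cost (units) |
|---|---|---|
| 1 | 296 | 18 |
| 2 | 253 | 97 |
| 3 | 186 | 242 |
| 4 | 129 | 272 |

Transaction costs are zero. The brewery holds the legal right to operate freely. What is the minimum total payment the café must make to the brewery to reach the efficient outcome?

315

Left alone the brewery would choose level 4 (marginal profit stays positive).
Efficient level: k* = 2 (marginal profit ≥ marginal odour cost through 2).
The café must at least cover the brewery's forgone profit from cutting 4→2: 186 + 129 = 315.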